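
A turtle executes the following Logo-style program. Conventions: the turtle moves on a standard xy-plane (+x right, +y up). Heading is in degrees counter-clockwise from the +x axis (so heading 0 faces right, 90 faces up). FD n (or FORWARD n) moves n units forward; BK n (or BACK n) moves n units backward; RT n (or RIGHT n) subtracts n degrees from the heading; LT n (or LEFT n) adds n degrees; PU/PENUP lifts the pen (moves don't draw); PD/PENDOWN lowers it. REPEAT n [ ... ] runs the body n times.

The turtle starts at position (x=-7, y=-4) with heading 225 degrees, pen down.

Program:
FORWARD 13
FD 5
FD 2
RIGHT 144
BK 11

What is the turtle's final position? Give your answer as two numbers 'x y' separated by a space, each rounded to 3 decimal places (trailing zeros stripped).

Executing turtle program step by step:
Start: pos=(-7,-4), heading=225, pen down
FD 13: (-7,-4) -> (-16.192,-13.192) [heading=225, draw]
FD 5: (-16.192,-13.192) -> (-19.728,-16.728) [heading=225, draw]
FD 2: (-19.728,-16.728) -> (-21.142,-18.142) [heading=225, draw]
RT 144: heading 225 -> 81
BK 11: (-21.142,-18.142) -> (-22.863,-29.007) [heading=81, draw]
Final: pos=(-22.863,-29.007), heading=81, 4 segment(s) drawn

Answer: -22.863 -29.007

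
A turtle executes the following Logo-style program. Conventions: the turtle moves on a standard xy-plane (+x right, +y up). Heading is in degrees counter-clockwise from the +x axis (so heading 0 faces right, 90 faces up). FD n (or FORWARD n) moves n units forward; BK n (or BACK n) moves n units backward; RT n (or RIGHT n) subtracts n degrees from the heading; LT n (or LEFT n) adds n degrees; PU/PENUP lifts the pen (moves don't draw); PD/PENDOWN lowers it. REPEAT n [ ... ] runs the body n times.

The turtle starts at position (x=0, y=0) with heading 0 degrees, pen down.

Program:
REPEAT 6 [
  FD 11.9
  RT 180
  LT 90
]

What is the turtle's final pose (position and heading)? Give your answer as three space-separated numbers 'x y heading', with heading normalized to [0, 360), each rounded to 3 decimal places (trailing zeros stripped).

Executing turtle program step by step:
Start: pos=(0,0), heading=0, pen down
REPEAT 6 [
  -- iteration 1/6 --
  FD 11.9: (0,0) -> (11.9,0) [heading=0, draw]
  RT 180: heading 0 -> 180
  LT 90: heading 180 -> 270
  -- iteration 2/6 --
  FD 11.9: (11.9,0) -> (11.9,-11.9) [heading=270, draw]
  RT 180: heading 270 -> 90
  LT 90: heading 90 -> 180
  -- iteration 3/6 --
  FD 11.9: (11.9,-11.9) -> (0,-11.9) [heading=180, draw]
  RT 180: heading 180 -> 0
  LT 90: heading 0 -> 90
  -- iteration 4/6 --
  FD 11.9: (0,-11.9) -> (0,0) [heading=90, draw]
  RT 180: heading 90 -> 270
  LT 90: heading 270 -> 0
  -- iteration 5/6 --
  FD 11.9: (0,0) -> (11.9,0) [heading=0, draw]
  RT 180: heading 0 -> 180
  LT 90: heading 180 -> 270
  -- iteration 6/6 --
  FD 11.9: (11.9,0) -> (11.9,-11.9) [heading=270, draw]
  RT 180: heading 270 -> 90
  LT 90: heading 90 -> 180
]
Final: pos=(11.9,-11.9), heading=180, 6 segment(s) drawn

Answer: 11.9 -11.9 180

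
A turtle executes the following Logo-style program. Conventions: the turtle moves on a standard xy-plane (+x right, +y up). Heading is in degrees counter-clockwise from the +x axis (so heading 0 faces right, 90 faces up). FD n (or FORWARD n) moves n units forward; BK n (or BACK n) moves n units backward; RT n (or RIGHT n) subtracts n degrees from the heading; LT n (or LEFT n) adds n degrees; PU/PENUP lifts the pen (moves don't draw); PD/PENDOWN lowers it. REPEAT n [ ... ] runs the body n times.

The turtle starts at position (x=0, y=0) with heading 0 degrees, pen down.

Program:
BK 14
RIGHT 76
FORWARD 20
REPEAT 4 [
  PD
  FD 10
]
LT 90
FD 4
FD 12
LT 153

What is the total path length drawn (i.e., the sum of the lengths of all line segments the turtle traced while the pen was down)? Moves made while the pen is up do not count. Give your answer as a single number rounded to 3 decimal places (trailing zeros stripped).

Answer: 90

Derivation:
Executing turtle program step by step:
Start: pos=(0,0), heading=0, pen down
BK 14: (0,0) -> (-14,0) [heading=0, draw]
RT 76: heading 0 -> 284
FD 20: (-14,0) -> (-9.162,-19.406) [heading=284, draw]
REPEAT 4 [
  -- iteration 1/4 --
  PD: pen down
  FD 10: (-9.162,-19.406) -> (-6.742,-29.109) [heading=284, draw]
  -- iteration 2/4 --
  PD: pen down
  FD 10: (-6.742,-29.109) -> (-4.323,-38.812) [heading=284, draw]
  -- iteration 3/4 --
  PD: pen down
  FD 10: (-4.323,-38.812) -> (-1.904,-48.515) [heading=284, draw]
  -- iteration 4/4 --
  PD: pen down
  FD 10: (-1.904,-48.515) -> (0.515,-58.218) [heading=284, draw]
]
LT 90: heading 284 -> 14
FD 4: (0.515,-58.218) -> (4.396,-57.25) [heading=14, draw]
FD 12: (4.396,-57.25) -> (16.04,-54.347) [heading=14, draw]
LT 153: heading 14 -> 167
Final: pos=(16.04,-54.347), heading=167, 8 segment(s) drawn

Segment lengths:
  seg 1: (0,0) -> (-14,0), length = 14
  seg 2: (-14,0) -> (-9.162,-19.406), length = 20
  seg 3: (-9.162,-19.406) -> (-6.742,-29.109), length = 10
  seg 4: (-6.742,-29.109) -> (-4.323,-38.812), length = 10
  seg 5: (-4.323,-38.812) -> (-1.904,-48.515), length = 10
  seg 6: (-1.904,-48.515) -> (0.515,-58.218), length = 10
  seg 7: (0.515,-58.218) -> (4.396,-57.25), length = 4
  seg 8: (4.396,-57.25) -> (16.04,-54.347), length = 12
Total = 90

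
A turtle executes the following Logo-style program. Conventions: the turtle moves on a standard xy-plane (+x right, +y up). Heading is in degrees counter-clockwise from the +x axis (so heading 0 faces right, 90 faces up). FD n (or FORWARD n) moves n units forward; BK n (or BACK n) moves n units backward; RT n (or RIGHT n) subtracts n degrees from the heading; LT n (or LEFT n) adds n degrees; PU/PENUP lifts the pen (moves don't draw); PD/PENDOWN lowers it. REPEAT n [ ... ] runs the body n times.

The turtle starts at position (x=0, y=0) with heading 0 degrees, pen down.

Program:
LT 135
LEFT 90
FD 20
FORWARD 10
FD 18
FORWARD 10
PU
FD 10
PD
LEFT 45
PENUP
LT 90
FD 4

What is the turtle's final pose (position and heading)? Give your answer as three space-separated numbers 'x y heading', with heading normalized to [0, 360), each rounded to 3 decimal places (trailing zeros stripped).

Answer: -44.083 -48.083 0

Derivation:
Executing turtle program step by step:
Start: pos=(0,0), heading=0, pen down
LT 135: heading 0 -> 135
LT 90: heading 135 -> 225
FD 20: (0,0) -> (-14.142,-14.142) [heading=225, draw]
FD 10: (-14.142,-14.142) -> (-21.213,-21.213) [heading=225, draw]
FD 18: (-21.213,-21.213) -> (-33.941,-33.941) [heading=225, draw]
FD 10: (-33.941,-33.941) -> (-41.012,-41.012) [heading=225, draw]
PU: pen up
FD 10: (-41.012,-41.012) -> (-48.083,-48.083) [heading=225, move]
PD: pen down
LT 45: heading 225 -> 270
PU: pen up
LT 90: heading 270 -> 0
FD 4: (-48.083,-48.083) -> (-44.083,-48.083) [heading=0, move]
Final: pos=(-44.083,-48.083), heading=0, 4 segment(s) drawn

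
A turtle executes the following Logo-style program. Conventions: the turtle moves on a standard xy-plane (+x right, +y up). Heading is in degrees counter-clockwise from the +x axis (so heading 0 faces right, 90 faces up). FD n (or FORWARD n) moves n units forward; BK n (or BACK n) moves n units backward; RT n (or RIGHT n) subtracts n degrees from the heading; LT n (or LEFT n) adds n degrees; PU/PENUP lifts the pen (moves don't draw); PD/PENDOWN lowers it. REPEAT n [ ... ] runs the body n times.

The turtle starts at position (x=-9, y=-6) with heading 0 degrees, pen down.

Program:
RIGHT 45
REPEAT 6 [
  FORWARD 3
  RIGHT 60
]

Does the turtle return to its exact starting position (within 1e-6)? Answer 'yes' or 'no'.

Executing turtle program step by step:
Start: pos=(-9,-6), heading=0, pen down
RT 45: heading 0 -> 315
REPEAT 6 [
  -- iteration 1/6 --
  FD 3: (-9,-6) -> (-6.879,-8.121) [heading=315, draw]
  RT 60: heading 315 -> 255
  -- iteration 2/6 --
  FD 3: (-6.879,-8.121) -> (-7.655,-11.019) [heading=255, draw]
  RT 60: heading 255 -> 195
  -- iteration 3/6 --
  FD 3: (-7.655,-11.019) -> (-10.553,-11.796) [heading=195, draw]
  RT 60: heading 195 -> 135
  -- iteration 4/6 --
  FD 3: (-10.553,-11.796) -> (-12.674,-9.674) [heading=135, draw]
  RT 60: heading 135 -> 75
  -- iteration 5/6 --
  FD 3: (-12.674,-9.674) -> (-11.898,-6.776) [heading=75, draw]
  RT 60: heading 75 -> 15
  -- iteration 6/6 --
  FD 3: (-11.898,-6.776) -> (-9,-6) [heading=15, draw]
  RT 60: heading 15 -> 315
]
Final: pos=(-9,-6), heading=315, 6 segment(s) drawn

Start position: (-9, -6)
Final position: (-9, -6)
Distance = 0; < 1e-6 -> CLOSED

Answer: yes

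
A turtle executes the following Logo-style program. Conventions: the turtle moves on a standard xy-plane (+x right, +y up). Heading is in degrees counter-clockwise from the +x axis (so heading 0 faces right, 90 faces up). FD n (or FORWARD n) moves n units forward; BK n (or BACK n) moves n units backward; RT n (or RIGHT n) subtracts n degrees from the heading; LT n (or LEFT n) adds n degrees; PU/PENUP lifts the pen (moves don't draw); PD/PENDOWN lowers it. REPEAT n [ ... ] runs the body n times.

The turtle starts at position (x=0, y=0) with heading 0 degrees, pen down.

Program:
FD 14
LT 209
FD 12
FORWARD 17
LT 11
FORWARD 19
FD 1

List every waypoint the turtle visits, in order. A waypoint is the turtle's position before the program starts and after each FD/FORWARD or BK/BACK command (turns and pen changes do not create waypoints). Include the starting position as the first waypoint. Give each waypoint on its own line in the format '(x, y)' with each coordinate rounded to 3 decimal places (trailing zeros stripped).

Answer: (0, 0)
(14, 0)
(3.505, -5.818)
(-11.364, -14.059)
(-25.919, -26.272)
(-26.685, -26.915)

Derivation:
Executing turtle program step by step:
Start: pos=(0,0), heading=0, pen down
FD 14: (0,0) -> (14,0) [heading=0, draw]
LT 209: heading 0 -> 209
FD 12: (14,0) -> (3.505,-5.818) [heading=209, draw]
FD 17: (3.505,-5.818) -> (-11.364,-14.059) [heading=209, draw]
LT 11: heading 209 -> 220
FD 19: (-11.364,-14.059) -> (-25.919,-26.272) [heading=220, draw]
FD 1: (-25.919,-26.272) -> (-26.685,-26.915) [heading=220, draw]
Final: pos=(-26.685,-26.915), heading=220, 5 segment(s) drawn
Waypoints (6 total):
(0, 0)
(14, 0)
(3.505, -5.818)
(-11.364, -14.059)
(-25.919, -26.272)
(-26.685, -26.915)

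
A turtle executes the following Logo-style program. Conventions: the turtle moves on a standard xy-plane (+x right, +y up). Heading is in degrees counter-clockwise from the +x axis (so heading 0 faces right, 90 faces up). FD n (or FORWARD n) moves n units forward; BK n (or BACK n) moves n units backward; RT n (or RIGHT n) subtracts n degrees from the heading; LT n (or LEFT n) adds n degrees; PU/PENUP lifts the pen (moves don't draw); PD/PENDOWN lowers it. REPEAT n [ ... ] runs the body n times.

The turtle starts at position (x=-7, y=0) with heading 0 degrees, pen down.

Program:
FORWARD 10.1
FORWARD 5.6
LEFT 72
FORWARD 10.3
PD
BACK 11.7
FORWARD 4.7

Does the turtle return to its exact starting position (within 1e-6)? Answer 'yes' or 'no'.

Executing turtle program step by step:
Start: pos=(-7,0), heading=0, pen down
FD 10.1: (-7,0) -> (3.1,0) [heading=0, draw]
FD 5.6: (3.1,0) -> (8.7,0) [heading=0, draw]
LT 72: heading 0 -> 72
FD 10.3: (8.7,0) -> (11.883,9.796) [heading=72, draw]
PD: pen down
BK 11.7: (11.883,9.796) -> (8.267,-1.331) [heading=72, draw]
FD 4.7: (8.267,-1.331) -> (9.72,3.138) [heading=72, draw]
Final: pos=(9.72,3.138), heading=72, 5 segment(s) drawn

Start position: (-7, 0)
Final position: (9.72, 3.138)
Distance = 17.012; >= 1e-6 -> NOT closed

Answer: no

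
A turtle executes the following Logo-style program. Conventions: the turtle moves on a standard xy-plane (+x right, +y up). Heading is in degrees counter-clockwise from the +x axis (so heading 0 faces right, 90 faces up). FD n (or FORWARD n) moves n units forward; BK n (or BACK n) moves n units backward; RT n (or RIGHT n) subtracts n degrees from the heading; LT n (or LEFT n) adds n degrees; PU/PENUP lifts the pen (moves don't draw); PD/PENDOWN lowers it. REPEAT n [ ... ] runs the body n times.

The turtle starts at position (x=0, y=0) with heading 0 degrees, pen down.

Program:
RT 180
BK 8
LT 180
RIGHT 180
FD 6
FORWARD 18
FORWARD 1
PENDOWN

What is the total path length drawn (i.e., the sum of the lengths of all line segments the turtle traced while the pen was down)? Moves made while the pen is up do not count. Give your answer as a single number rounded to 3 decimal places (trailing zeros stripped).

Answer: 33

Derivation:
Executing turtle program step by step:
Start: pos=(0,0), heading=0, pen down
RT 180: heading 0 -> 180
BK 8: (0,0) -> (8,0) [heading=180, draw]
LT 180: heading 180 -> 0
RT 180: heading 0 -> 180
FD 6: (8,0) -> (2,0) [heading=180, draw]
FD 18: (2,0) -> (-16,0) [heading=180, draw]
FD 1: (-16,0) -> (-17,0) [heading=180, draw]
PD: pen down
Final: pos=(-17,0), heading=180, 4 segment(s) drawn

Segment lengths:
  seg 1: (0,0) -> (8,0), length = 8
  seg 2: (8,0) -> (2,0), length = 6
  seg 3: (2,0) -> (-16,0), length = 18
  seg 4: (-16,0) -> (-17,0), length = 1
Total = 33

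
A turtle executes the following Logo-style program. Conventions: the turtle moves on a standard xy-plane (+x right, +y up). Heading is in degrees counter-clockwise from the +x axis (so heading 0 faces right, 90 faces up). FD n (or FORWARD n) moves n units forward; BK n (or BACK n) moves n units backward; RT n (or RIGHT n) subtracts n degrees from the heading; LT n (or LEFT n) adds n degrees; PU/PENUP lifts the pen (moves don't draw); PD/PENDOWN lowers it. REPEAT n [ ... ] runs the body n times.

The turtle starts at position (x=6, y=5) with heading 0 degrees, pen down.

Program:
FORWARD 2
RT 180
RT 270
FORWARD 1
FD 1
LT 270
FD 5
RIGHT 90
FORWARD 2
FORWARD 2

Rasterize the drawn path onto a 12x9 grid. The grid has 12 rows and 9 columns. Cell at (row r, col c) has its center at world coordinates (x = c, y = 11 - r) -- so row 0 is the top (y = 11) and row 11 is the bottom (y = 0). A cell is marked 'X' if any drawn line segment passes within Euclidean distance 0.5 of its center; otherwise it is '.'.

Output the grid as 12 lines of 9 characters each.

Answer: .........
.........
.........
.........
...X.....
...X.....
...X..XXX
...X....X
...XXXXXX
.........
.........
.........

Derivation:
Segment 0: (6,5) -> (8,5)
Segment 1: (8,5) -> (8,4)
Segment 2: (8,4) -> (8,3)
Segment 3: (8,3) -> (3,3)
Segment 4: (3,3) -> (3,5)
Segment 5: (3,5) -> (3,7)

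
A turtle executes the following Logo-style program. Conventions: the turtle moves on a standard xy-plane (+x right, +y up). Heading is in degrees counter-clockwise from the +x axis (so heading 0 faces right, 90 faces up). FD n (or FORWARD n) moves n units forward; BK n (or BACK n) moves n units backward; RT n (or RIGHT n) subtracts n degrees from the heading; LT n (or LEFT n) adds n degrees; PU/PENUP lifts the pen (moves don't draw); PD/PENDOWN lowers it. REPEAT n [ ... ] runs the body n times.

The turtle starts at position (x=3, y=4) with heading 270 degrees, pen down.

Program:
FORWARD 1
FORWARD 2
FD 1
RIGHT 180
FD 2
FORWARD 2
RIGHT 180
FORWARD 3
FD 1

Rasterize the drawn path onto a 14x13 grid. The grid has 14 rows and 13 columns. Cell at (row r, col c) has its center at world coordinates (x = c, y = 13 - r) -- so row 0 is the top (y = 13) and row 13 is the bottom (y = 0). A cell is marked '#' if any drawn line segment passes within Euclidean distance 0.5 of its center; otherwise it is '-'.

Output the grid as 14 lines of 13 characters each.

Answer: -------------
-------------
-------------
-------------
-------------
-------------
-------------
-------------
-------------
---#---------
---#---------
---#---------
---#---------
---#---------

Derivation:
Segment 0: (3,4) -> (3,3)
Segment 1: (3,3) -> (3,1)
Segment 2: (3,1) -> (3,0)
Segment 3: (3,0) -> (3,2)
Segment 4: (3,2) -> (3,4)
Segment 5: (3,4) -> (3,1)
Segment 6: (3,1) -> (3,0)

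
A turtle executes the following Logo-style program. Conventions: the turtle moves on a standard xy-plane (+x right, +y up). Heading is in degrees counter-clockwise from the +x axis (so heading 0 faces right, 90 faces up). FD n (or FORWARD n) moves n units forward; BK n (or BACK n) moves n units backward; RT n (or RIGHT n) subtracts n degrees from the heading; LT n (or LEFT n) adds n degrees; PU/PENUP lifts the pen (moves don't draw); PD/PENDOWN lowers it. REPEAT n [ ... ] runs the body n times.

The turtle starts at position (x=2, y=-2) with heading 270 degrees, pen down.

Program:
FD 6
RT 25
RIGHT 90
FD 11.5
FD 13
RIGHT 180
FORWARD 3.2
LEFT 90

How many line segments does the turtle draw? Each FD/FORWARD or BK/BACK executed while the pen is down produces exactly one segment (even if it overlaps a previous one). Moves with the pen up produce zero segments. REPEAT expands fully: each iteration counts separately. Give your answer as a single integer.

Executing turtle program step by step:
Start: pos=(2,-2), heading=270, pen down
FD 6: (2,-2) -> (2,-8) [heading=270, draw]
RT 25: heading 270 -> 245
RT 90: heading 245 -> 155
FD 11.5: (2,-8) -> (-8.423,-3.14) [heading=155, draw]
FD 13: (-8.423,-3.14) -> (-20.205,2.354) [heading=155, draw]
RT 180: heading 155 -> 335
FD 3.2: (-20.205,2.354) -> (-17.304,1.002) [heading=335, draw]
LT 90: heading 335 -> 65
Final: pos=(-17.304,1.002), heading=65, 4 segment(s) drawn
Segments drawn: 4

Answer: 4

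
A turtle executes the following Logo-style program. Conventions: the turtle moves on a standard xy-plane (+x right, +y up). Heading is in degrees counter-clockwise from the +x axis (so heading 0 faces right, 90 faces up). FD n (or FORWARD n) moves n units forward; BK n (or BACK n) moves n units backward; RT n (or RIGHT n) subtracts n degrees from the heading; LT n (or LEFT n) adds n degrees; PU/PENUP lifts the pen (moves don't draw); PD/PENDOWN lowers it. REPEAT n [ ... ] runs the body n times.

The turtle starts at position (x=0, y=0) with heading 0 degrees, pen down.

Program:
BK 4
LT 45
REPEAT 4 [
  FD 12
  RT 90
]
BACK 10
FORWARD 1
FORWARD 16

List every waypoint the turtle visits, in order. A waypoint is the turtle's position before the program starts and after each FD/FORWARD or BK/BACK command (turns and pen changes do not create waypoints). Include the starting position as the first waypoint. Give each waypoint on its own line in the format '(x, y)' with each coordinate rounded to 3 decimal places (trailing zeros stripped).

Executing turtle program step by step:
Start: pos=(0,0), heading=0, pen down
BK 4: (0,0) -> (-4,0) [heading=0, draw]
LT 45: heading 0 -> 45
REPEAT 4 [
  -- iteration 1/4 --
  FD 12: (-4,0) -> (4.485,8.485) [heading=45, draw]
  RT 90: heading 45 -> 315
  -- iteration 2/4 --
  FD 12: (4.485,8.485) -> (12.971,0) [heading=315, draw]
  RT 90: heading 315 -> 225
  -- iteration 3/4 --
  FD 12: (12.971,0) -> (4.485,-8.485) [heading=225, draw]
  RT 90: heading 225 -> 135
  -- iteration 4/4 --
  FD 12: (4.485,-8.485) -> (-4,0) [heading=135, draw]
  RT 90: heading 135 -> 45
]
BK 10: (-4,0) -> (-11.071,-7.071) [heading=45, draw]
FD 1: (-11.071,-7.071) -> (-10.364,-6.364) [heading=45, draw]
FD 16: (-10.364,-6.364) -> (0.95,4.95) [heading=45, draw]
Final: pos=(0.95,4.95), heading=45, 8 segment(s) drawn
Waypoints (9 total):
(0, 0)
(-4, 0)
(4.485, 8.485)
(12.971, 0)
(4.485, -8.485)
(-4, 0)
(-11.071, -7.071)
(-10.364, -6.364)
(0.95, 4.95)

Answer: (0, 0)
(-4, 0)
(4.485, 8.485)
(12.971, 0)
(4.485, -8.485)
(-4, 0)
(-11.071, -7.071)
(-10.364, -6.364)
(0.95, 4.95)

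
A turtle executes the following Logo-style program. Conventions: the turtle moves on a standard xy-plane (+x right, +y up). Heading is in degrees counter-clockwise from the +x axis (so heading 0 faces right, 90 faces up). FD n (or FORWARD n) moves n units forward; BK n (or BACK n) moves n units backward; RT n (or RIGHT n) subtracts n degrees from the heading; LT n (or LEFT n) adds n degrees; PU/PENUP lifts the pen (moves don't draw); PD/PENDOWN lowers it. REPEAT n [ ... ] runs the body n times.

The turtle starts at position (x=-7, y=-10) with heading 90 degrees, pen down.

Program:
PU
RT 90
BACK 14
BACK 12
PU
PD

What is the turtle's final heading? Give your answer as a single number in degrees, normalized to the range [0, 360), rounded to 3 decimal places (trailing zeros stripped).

Answer: 0

Derivation:
Executing turtle program step by step:
Start: pos=(-7,-10), heading=90, pen down
PU: pen up
RT 90: heading 90 -> 0
BK 14: (-7,-10) -> (-21,-10) [heading=0, move]
BK 12: (-21,-10) -> (-33,-10) [heading=0, move]
PU: pen up
PD: pen down
Final: pos=(-33,-10), heading=0, 0 segment(s) drawn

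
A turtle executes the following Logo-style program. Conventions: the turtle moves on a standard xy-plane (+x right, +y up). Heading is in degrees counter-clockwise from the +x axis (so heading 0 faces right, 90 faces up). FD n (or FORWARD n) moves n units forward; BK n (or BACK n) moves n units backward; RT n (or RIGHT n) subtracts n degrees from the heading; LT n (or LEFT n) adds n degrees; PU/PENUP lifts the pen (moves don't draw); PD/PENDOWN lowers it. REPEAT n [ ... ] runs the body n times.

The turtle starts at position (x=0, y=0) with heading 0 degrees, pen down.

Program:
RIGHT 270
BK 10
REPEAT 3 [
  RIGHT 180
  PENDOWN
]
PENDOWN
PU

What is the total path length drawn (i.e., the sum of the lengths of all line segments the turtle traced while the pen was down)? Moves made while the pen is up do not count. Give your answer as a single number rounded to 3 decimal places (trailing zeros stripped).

Answer: 10

Derivation:
Executing turtle program step by step:
Start: pos=(0,0), heading=0, pen down
RT 270: heading 0 -> 90
BK 10: (0,0) -> (0,-10) [heading=90, draw]
REPEAT 3 [
  -- iteration 1/3 --
  RT 180: heading 90 -> 270
  PD: pen down
  -- iteration 2/3 --
  RT 180: heading 270 -> 90
  PD: pen down
  -- iteration 3/3 --
  RT 180: heading 90 -> 270
  PD: pen down
]
PD: pen down
PU: pen up
Final: pos=(0,-10), heading=270, 1 segment(s) drawn

Segment lengths:
  seg 1: (0,0) -> (0,-10), length = 10
Total = 10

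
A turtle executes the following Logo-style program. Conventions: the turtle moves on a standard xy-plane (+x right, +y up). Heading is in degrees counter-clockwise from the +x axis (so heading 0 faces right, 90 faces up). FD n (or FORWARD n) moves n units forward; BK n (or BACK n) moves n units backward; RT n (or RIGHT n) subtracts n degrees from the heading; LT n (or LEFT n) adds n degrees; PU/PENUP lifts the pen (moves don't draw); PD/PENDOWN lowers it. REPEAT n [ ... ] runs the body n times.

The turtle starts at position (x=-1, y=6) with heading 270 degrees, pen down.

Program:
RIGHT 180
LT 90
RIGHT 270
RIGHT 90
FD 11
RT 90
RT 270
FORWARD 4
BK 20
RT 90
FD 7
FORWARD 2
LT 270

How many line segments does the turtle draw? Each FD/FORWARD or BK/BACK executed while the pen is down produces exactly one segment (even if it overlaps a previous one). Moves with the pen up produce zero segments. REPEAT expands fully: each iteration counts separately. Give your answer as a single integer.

Executing turtle program step by step:
Start: pos=(-1,6), heading=270, pen down
RT 180: heading 270 -> 90
LT 90: heading 90 -> 180
RT 270: heading 180 -> 270
RT 90: heading 270 -> 180
FD 11: (-1,6) -> (-12,6) [heading=180, draw]
RT 90: heading 180 -> 90
RT 270: heading 90 -> 180
FD 4: (-12,6) -> (-16,6) [heading=180, draw]
BK 20: (-16,6) -> (4,6) [heading=180, draw]
RT 90: heading 180 -> 90
FD 7: (4,6) -> (4,13) [heading=90, draw]
FD 2: (4,13) -> (4,15) [heading=90, draw]
LT 270: heading 90 -> 0
Final: pos=(4,15), heading=0, 5 segment(s) drawn
Segments drawn: 5

Answer: 5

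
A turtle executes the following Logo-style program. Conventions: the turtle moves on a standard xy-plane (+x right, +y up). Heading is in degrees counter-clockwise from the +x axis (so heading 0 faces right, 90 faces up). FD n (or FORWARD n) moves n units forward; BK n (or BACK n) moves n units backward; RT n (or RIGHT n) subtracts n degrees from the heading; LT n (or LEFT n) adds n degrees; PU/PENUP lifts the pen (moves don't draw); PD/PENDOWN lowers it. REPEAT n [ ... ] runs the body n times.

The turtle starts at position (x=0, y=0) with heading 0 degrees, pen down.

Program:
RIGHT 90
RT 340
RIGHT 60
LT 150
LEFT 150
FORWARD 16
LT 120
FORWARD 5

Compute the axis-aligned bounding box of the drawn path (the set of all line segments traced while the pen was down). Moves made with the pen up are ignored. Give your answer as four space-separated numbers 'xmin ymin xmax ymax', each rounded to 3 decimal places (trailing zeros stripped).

Answer: -15.757 -1.92 0 2.778

Derivation:
Executing turtle program step by step:
Start: pos=(0,0), heading=0, pen down
RT 90: heading 0 -> 270
RT 340: heading 270 -> 290
RT 60: heading 290 -> 230
LT 150: heading 230 -> 20
LT 150: heading 20 -> 170
FD 16: (0,0) -> (-15.757,2.778) [heading=170, draw]
LT 120: heading 170 -> 290
FD 5: (-15.757,2.778) -> (-14.047,-1.92) [heading=290, draw]
Final: pos=(-14.047,-1.92), heading=290, 2 segment(s) drawn

Segment endpoints: x in {-15.757, -14.047, 0}, y in {-1.92, 0, 2.778}
xmin=-15.757, ymin=-1.92, xmax=0, ymax=2.778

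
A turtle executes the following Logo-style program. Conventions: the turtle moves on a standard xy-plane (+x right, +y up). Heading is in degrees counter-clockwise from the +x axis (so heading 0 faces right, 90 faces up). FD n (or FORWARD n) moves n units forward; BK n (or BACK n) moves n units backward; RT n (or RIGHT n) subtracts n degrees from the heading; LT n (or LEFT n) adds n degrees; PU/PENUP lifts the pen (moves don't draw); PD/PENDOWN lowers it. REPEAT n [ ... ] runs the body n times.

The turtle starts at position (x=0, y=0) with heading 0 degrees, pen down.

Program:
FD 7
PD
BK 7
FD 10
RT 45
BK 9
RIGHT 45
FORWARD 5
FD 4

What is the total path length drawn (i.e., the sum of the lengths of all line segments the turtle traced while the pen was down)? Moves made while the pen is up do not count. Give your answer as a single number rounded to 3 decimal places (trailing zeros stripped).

Answer: 42

Derivation:
Executing turtle program step by step:
Start: pos=(0,0), heading=0, pen down
FD 7: (0,0) -> (7,0) [heading=0, draw]
PD: pen down
BK 7: (7,0) -> (0,0) [heading=0, draw]
FD 10: (0,0) -> (10,0) [heading=0, draw]
RT 45: heading 0 -> 315
BK 9: (10,0) -> (3.636,6.364) [heading=315, draw]
RT 45: heading 315 -> 270
FD 5: (3.636,6.364) -> (3.636,1.364) [heading=270, draw]
FD 4: (3.636,1.364) -> (3.636,-2.636) [heading=270, draw]
Final: pos=(3.636,-2.636), heading=270, 6 segment(s) drawn

Segment lengths:
  seg 1: (0,0) -> (7,0), length = 7
  seg 2: (7,0) -> (0,0), length = 7
  seg 3: (0,0) -> (10,0), length = 10
  seg 4: (10,0) -> (3.636,6.364), length = 9
  seg 5: (3.636,6.364) -> (3.636,1.364), length = 5
  seg 6: (3.636,1.364) -> (3.636,-2.636), length = 4
Total = 42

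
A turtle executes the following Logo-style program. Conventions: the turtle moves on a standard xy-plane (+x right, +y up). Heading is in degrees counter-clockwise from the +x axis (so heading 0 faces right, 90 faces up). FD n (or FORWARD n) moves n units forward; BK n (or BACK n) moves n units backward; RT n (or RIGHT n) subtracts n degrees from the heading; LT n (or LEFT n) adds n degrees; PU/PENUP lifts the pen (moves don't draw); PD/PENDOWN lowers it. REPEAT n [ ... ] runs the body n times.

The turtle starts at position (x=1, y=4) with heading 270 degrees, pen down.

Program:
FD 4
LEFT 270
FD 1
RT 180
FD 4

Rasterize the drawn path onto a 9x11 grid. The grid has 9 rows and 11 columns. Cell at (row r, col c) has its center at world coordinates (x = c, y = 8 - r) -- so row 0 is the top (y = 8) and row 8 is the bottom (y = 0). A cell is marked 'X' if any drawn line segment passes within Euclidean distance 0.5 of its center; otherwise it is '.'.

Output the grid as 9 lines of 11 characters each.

Answer: ...........
...........
...........
...........
.X.........
.X.........
.X.........
.X.........
XXXXX......

Derivation:
Segment 0: (1,4) -> (1,0)
Segment 1: (1,0) -> (-0,0)
Segment 2: (-0,0) -> (4,-0)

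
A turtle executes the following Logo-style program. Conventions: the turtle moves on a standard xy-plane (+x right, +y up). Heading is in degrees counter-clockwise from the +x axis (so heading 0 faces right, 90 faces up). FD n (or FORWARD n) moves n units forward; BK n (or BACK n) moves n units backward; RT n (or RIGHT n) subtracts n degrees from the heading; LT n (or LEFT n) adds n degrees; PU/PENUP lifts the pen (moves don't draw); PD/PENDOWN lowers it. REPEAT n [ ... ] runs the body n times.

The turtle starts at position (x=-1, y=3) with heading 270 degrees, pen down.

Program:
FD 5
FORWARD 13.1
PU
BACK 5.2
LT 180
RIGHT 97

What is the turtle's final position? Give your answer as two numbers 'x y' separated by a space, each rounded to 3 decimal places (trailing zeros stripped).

Answer: -1 -9.9

Derivation:
Executing turtle program step by step:
Start: pos=(-1,3), heading=270, pen down
FD 5: (-1,3) -> (-1,-2) [heading=270, draw]
FD 13.1: (-1,-2) -> (-1,-15.1) [heading=270, draw]
PU: pen up
BK 5.2: (-1,-15.1) -> (-1,-9.9) [heading=270, move]
LT 180: heading 270 -> 90
RT 97: heading 90 -> 353
Final: pos=(-1,-9.9), heading=353, 2 segment(s) drawn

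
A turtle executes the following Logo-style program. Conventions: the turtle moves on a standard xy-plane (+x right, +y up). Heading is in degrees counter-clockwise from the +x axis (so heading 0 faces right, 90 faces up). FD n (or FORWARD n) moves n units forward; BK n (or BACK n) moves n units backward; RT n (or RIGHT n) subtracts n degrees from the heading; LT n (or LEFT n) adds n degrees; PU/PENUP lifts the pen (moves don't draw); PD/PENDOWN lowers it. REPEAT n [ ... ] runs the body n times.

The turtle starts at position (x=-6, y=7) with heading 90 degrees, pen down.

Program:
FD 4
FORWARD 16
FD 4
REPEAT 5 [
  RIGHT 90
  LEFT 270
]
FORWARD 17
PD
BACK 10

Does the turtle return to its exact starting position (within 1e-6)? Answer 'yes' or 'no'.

Executing turtle program step by step:
Start: pos=(-6,7), heading=90, pen down
FD 4: (-6,7) -> (-6,11) [heading=90, draw]
FD 16: (-6,11) -> (-6,27) [heading=90, draw]
FD 4: (-6,27) -> (-6,31) [heading=90, draw]
REPEAT 5 [
  -- iteration 1/5 --
  RT 90: heading 90 -> 0
  LT 270: heading 0 -> 270
  -- iteration 2/5 --
  RT 90: heading 270 -> 180
  LT 270: heading 180 -> 90
  -- iteration 3/5 --
  RT 90: heading 90 -> 0
  LT 270: heading 0 -> 270
  -- iteration 4/5 --
  RT 90: heading 270 -> 180
  LT 270: heading 180 -> 90
  -- iteration 5/5 --
  RT 90: heading 90 -> 0
  LT 270: heading 0 -> 270
]
FD 17: (-6,31) -> (-6,14) [heading=270, draw]
PD: pen down
BK 10: (-6,14) -> (-6,24) [heading=270, draw]
Final: pos=(-6,24), heading=270, 5 segment(s) drawn

Start position: (-6, 7)
Final position: (-6, 24)
Distance = 17; >= 1e-6 -> NOT closed

Answer: no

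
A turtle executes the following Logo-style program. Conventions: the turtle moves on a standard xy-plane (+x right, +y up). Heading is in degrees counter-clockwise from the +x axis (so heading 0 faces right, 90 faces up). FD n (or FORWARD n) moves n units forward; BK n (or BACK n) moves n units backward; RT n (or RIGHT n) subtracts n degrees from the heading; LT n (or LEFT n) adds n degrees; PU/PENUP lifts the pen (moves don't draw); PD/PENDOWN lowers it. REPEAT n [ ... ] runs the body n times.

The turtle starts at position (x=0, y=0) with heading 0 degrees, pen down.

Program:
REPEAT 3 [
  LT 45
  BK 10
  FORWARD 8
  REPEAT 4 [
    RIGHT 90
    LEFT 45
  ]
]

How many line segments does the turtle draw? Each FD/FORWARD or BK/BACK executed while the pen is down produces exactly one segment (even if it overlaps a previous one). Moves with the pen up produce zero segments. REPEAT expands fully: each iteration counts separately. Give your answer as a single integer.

Answer: 6

Derivation:
Executing turtle program step by step:
Start: pos=(0,0), heading=0, pen down
REPEAT 3 [
  -- iteration 1/3 --
  LT 45: heading 0 -> 45
  BK 10: (0,0) -> (-7.071,-7.071) [heading=45, draw]
  FD 8: (-7.071,-7.071) -> (-1.414,-1.414) [heading=45, draw]
  REPEAT 4 [
    -- iteration 1/4 --
    RT 90: heading 45 -> 315
    LT 45: heading 315 -> 0
    -- iteration 2/4 --
    RT 90: heading 0 -> 270
    LT 45: heading 270 -> 315
    -- iteration 3/4 --
    RT 90: heading 315 -> 225
    LT 45: heading 225 -> 270
    -- iteration 4/4 --
    RT 90: heading 270 -> 180
    LT 45: heading 180 -> 225
  ]
  -- iteration 2/3 --
  LT 45: heading 225 -> 270
  BK 10: (-1.414,-1.414) -> (-1.414,8.586) [heading=270, draw]
  FD 8: (-1.414,8.586) -> (-1.414,0.586) [heading=270, draw]
  REPEAT 4 [
    -- iteration 1/4 --
    RT 90: heading 270 -> 180
    LT 45: heading 180 -> 225
    -- iteration 2/4 --
    RT 90: heading 225 -> 135
    LT 45: heading 135 -> 180
    -- iteration 3/4 --
    RT 90: heading 180 -> 90
    LT 45: heading 90 -> 135
    -- iteration 4/4 --
    RT 90: heading 135 -> 45
    LT 45: heading 45 -> 90
  ]
  -- iteration 3/3 --
  LT 45: heading 90 -> 135
  BK 10: (-1.414,0.586) -> (5.657,-6.485) [heading=135, draw]
  FD 8: (5.657,-6.485) -> (0,-0.828) [heading=135, draw]
  REPEAT 4 [
    -- iteration 1/4 --
    RT 90: heading 135 -> 45
    LT 45: heading 45 -> 90
    -- iteration 2/4 --
    RT 90: heading 90 -> 0
    LT 45: heading 0 -> 45
    -- iteration 3/4 --
    RT 90: heading 45 -> 315
    LT 45: heading 315 -> 0
    -- iteration 4/4 --
    RT 90: heading 0 -> 270
    LT 45: heading 270 -> 315
  ]
]
Final: pos=(0,-0.828), heading=315, 6 segment(s) drawn
Segments drawn: 6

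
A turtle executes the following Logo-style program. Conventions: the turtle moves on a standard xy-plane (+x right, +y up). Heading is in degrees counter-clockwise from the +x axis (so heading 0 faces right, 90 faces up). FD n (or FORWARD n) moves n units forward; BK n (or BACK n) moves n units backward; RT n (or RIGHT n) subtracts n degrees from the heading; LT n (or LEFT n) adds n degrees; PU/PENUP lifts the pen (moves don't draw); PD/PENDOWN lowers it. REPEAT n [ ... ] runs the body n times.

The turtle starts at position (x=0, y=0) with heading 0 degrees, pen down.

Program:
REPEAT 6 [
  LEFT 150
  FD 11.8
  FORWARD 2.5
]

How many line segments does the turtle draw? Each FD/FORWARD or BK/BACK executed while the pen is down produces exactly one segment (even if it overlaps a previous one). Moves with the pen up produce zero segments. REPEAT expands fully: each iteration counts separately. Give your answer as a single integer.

Executing turtle program step by step:
Start: pos=(0,0), heading=0, pen down
REPEAT 6 [
  -- iteration 1/6 --
  LT 150: heading 0 -> 150
  FD 11.8: (0,0) -> (-10.219,5.9) [heading=150, draw]
  FD 2.5: (-10.219,5.9) -> (-12.384,7.15) [heading=150, draw]
  -- iteration 2/6 --
  LT 150: heading 150 -> 300
  FD 11.8: (-12.384,7.15) -> (-6.484,-3.069) [heading=300, draw]
  FD 2.5: (-6.484,-3.069) -> (-5.234,-5.234) [heading=300, draw]
  -- iteration 3/6 --
  LT 150: heading 300 -> 90
  FD 11.8: (-5.234,-5.234) -> (-5.234,6.566) [heading=90, draw]
  FD 2.5: (-5.234,6.566) -> (-5.234,9.066) [heading=90, draw]
  -- iteration 4/6 --
  LT 150: heading 90 -> 240
  FD 11.8: (-5.234,9.066) -> (-11.134,-1.153) [heading=240, draw]
  FD 2.5: (-11.134,-1.153) -> (-12.384,-3.318) [heading=240, draw]
  -- iteration 5/6 --
  LT 150: heading 240 -> 30
  FD 11.8: (-12.384,-3.318) -> (-2.165,2.582) [heading=30, draw]
  FD 2.5: (-2.165,2.582) -> (0,3.832) [heading=30, draw]
  -- iteration 6/6 --
  LT 150: heading 30 -> 180
  FD 11.8: (0,3.832) -> (-11.8,3.832) [heading=180, draw]
  FD 2.5: (-11.8,3.832) -> (-14.3,3.832) [heading=180, draw]
]
Final: pos=(-14.3,3.832), heading=180, 12 segment(s) drawn
Segments drawn: 12

Answer: 12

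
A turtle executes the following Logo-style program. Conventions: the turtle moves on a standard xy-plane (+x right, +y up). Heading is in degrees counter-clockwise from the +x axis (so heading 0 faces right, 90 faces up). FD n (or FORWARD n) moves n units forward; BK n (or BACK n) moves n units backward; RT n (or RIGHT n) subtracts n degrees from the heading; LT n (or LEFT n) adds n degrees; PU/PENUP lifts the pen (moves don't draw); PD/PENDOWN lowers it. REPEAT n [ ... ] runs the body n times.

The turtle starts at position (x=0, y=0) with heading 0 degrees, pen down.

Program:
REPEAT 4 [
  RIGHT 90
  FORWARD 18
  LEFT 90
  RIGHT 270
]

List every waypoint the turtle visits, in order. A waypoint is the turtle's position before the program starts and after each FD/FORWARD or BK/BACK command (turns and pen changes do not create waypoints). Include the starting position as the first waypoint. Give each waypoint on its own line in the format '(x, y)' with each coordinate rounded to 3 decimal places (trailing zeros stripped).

Executing turtle program step by step:
Start: pos=(0,0), heading=0, pen down
REPEAT 4 [
  -- iteration 1/4 --
  RT 90: heading 0 -> 270
  FD 18: (0,0) -> (0,-18) [heading=270, draw]
  LT 90: heading 270 -> 0
  RT 270: heading 0 -> 90
  -- iteration 2/4 --
  RT 90: heading 90 -> 0
  FD 18: (0,-18) -> (18,-18) [heading=0, draw]
  LT 90: heading 0 -> 90
  RT 270: heading 90 -> 180
  -- iteration 3/4 --
  RT 90: heading 180 -> 90
  FD 18: (18,-18) -> (18,0) [heading=90, draw]
  LT 90: heading 90 -> 180
  RT 270: heading 180 -> 270
  -- iteration 4/4 --
  RT 90: heading 270 -> 180
  FD 18: (18,0) -> (0,0) [heading=180, draw]
  LT 90: heading 180 -> 270
  RT 270: heading 270 -> 0
]
Final: pos=(0,0), heading=0, 4 segment(s) drawn
Waypoints (5 total):
(0, 0)
(0, -18)
(18, -18)
(18, 0)
(0, 0)

Answer: (0, 0)
(0, -18)
(18, -18)
(18, 0)
(0, 0)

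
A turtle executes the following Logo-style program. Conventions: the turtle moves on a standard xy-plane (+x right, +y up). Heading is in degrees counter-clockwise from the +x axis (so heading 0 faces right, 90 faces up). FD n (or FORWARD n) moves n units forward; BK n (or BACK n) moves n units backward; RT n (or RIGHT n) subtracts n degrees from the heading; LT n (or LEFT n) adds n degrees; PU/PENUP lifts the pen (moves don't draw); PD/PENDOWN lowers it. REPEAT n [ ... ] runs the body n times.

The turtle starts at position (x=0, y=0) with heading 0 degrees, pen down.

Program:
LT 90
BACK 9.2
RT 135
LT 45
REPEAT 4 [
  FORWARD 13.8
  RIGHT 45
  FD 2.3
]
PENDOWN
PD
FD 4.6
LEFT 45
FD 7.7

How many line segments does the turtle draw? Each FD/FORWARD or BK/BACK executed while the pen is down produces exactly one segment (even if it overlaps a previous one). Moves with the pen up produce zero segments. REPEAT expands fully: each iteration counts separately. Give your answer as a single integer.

Executing turtle program step by step:
Start: pos=(0,0), heading=0, pen down
LT 90: heading 0 -> 90
BK 9.2: (0,0) -> (0,-9.2) [heading=90, draw]
RT 135: heading 90 -> 315
LT 45: heading 315 -> 0
REPEAT 4 [
  -- iteration 1/4 --
  FD 13.8: (0,-9.2) -> (13.8,-9.2) [heading=0, draw]
  RT 45: heading 0 -> 315
  FD 2.3: (13.8,-9.2) -> (15.426,-10.826) [heading=315, draw]
  -- iteration 2/4 --
  FD 13.8: (15.426,-10.826) -> (25.184,-20.584) [heading=315, draw]
  RT 45: heading 315 -> 270
  FD 2.3: (25.184,-20.584) -> (25.184,-22.884) [heading=270, draw]
  -- iteration 3/4 --
  FD 13.8: (25.184,-22.884) -> (25.184,-36.684) [heading=270, draw]
  RT 45: heading 270 -> 225
  FD 2.3: (25.184,-36.684) -> (23.558,-38.311) [heading=225, draw]
  -- iteration 4/4 --
  FD 13.8: (23.558,-38.311) -> (13.8,-48.069) [heading=225, draw]
  RT 45: heading 225 -> 180
  FD 2.3: (13.8,-48.069) -> (11.5,-48.069) [heading=180, draw]
]
PD: pen down
PD: pen down
FD 4.6: (11.5,-48.069) -> (6.9,-48.069) [heading=180, draw]
LT 45: heading 180 -> 225
FD 7.7: (6.9,-48.069) -> (1.455,-53.514) [heading=225, draw]
Final: pos=(1.455,-53.514), heading=225, 11 segment(s) drawn
Segments drawn: 11

Answer: 11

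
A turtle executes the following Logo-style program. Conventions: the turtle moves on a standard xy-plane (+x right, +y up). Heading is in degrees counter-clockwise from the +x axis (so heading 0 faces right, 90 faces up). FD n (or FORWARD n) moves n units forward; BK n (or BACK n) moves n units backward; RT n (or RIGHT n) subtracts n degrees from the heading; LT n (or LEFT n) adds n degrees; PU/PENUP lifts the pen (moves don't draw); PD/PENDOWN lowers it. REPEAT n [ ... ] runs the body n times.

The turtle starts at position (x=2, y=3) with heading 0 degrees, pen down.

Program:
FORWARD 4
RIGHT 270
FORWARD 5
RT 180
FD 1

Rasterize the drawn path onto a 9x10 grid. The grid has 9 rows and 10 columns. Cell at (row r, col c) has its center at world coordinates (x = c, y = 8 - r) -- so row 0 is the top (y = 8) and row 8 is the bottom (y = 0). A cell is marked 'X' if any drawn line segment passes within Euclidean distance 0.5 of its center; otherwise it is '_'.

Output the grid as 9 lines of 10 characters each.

Answer: ______X___
______X___
______X___
______X___
______X___
__XXXXX___
__________
__________
__________

Derivation:
Segment 0: (2,3) -> (6,3)
Segment 1: (6,3) -> (6,8)
Segment 2: (6,8) -> (6,7)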